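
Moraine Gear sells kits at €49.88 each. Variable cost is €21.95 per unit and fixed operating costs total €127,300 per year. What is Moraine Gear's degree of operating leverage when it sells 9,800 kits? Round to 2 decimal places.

Total contribution margin = 9,800 × €27.93 = €273,714.00.
Subtracting fixed costs: EBIT = €273,714.00 − €127,300 = €146,414.00.
DOL = contribution ÷ EBIT = €273,714.00 ÷ €146,414.00 = 1.8695.

1.87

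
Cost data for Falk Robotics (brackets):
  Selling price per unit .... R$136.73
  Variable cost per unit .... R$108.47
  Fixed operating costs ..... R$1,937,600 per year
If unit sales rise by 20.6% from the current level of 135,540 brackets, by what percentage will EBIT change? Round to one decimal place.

+41.7%

Total contribution margin = 135,540 × R$28.26 = R$3,830,360.40.
Operating income = contribution − fixed costs = R$3,830,360.40 − R$1,937,600 = R$1,892,760.40.
Degree of operating leverage = R$3,830,360.40 / R$1,892,760.40 = 2.0237.
Operating income changes by 2.0237 × +20.6% = +41.7%.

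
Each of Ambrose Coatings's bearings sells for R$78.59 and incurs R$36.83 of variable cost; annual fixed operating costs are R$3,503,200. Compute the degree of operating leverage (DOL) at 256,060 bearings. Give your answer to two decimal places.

1.49

Contribution at this volume is 256,060 × R$41.76 = R$10,693,065.60.
Operating income = contribution − fixed costs = R$10,693,065.60 − R$3,503,200 = R$7,189,865.60.
Degree of operating leverage = R$10,693,065.60 / R$7,189,865.60 = 1.4872.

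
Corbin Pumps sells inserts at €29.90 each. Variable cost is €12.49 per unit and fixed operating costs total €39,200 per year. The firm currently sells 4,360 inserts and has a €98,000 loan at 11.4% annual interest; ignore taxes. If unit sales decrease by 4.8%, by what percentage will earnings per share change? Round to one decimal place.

Total contribution margin = 4,360 × €17.41 = €75,907.60.
Subtracting fixed costs: EBIT = €75,907.60 − €39,200 = €36,707.60.
Interest = €11,172.00, so EBIT − I = €25,535.60.
Degree of combined leverage = contribution ÷ (EBIT − I) = €75,907.60 ÷ €25,535.60 = 2.9726.
%ΔEPS = DCL × %ΔSales = 2.9726 × -4.8% = -14.3%.

-14.3%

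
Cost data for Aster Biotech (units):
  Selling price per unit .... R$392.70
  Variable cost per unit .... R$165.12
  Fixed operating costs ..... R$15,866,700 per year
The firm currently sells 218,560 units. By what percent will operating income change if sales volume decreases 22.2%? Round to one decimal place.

Total contribution margin = 218,560 × R$227.58 = R$49,739,884.80.
EBIT = R$49,739,884.80 − R$15,866,700 = R$33,873,184.80.
DOL = contribution ÷ EBIT = R$49,739,884.80 ÷ R$33,873,184.80 = 1.4684.
%ΔEBIT = DOL × %ΔSales = 1.4684 × -22.2% = -32.6%.

-32.6%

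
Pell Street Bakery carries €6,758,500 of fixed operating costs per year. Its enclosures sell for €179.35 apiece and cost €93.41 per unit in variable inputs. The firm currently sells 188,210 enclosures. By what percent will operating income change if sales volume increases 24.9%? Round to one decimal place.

Total contribution margin = 188,210 × €85.94 = €16,174,767.40.
Subtracting fixed costs: EBIT = €16,174,767.40 − €6,758,500 = €9,416,267.40.
Degree of operating leverage = €16,174,767.40 / €9,416,267.40 = 1.7177.
Operating income changes by 1.7177 × +24.9% = +42.8%.

+42.8%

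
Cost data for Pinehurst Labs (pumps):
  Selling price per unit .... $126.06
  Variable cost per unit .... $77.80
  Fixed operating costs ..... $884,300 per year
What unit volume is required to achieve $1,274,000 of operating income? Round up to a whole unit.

44,723 pumps

Each unit contributes $126.06 − $77.80 = $48.26.
Units = (FC + target) / CM = ($884,300 + $1,274,000) / $48.26 = 44,722.34, so 44,723 pumps.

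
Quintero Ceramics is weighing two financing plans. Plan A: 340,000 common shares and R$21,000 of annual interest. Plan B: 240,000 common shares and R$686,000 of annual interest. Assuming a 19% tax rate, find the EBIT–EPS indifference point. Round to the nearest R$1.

Set EPS_A = EPS_B: (EBIT − R$21,000)(1 − 0.19) ÷ 340,000 = (EBIT − R$686,000)(1 − 0.19) ÷ 240,000.
The (1 − t) factor cancels: (EBIT − 21,000) × 240,000 = (EBIT − 686,000) × 340,000.
EBIT × (340,000 − 240,000) = 686,000 × 340,000 − 21,000 × 240,000 = 228,200,000,000, so EBIT = 228,200,000,000 ÷ 100,000 = 2,282,000.00.

R$2,282,000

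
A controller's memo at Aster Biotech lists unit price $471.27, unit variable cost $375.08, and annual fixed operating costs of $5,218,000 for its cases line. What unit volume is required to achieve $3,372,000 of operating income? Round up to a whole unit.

Unit CM = price − variable cost = $471.27 − $375.08 = $96.19.
Required volume = (fixed costs + target profit) ÷ CM = ($5,218,000 + $3,372,000) ÷ $96.19 = 89,302.42, so 89,303 cases.

89,303 cases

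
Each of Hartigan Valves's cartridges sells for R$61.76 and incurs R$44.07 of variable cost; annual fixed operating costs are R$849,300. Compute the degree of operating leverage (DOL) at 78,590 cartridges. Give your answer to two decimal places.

At 78,590 units, contribution = 78,590 × R$17.69 = R$1,390,257.10.
Operating income = contribution − fixed costs = R$1,390,257.10 − R$849,300 = R$540,957.10.
DOL = contribution ÷ EBIT = R$1,390,257.10 ÷ R$540,957.10 = 2.5700.

2.57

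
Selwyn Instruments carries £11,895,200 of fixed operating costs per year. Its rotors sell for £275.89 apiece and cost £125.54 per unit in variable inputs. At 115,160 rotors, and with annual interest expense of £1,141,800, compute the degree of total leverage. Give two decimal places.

4.05

Total contribution margin = 115,160 × £150.35 = £17,314,306.00.
EBIT = £17,314,306.00 − £11,895,200 = £5,419,106.00. Interest = £1,141,800.00, so EBIT − I = £4,277,306.00.
DCL = contribution ÷ (EBIT − I) = £17,314,306.00 ÷ £4,277,306.00 = 4.0479.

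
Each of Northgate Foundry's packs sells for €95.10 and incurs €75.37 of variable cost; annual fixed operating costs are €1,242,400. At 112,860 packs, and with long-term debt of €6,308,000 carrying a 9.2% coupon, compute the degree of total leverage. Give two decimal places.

Total contribution margin = 112,860 × €19.73 = €2,226,727.80.
Subtracting fixed costs: EBIT = €2,226,727.80 − €1,242,400 = €984,327.80. Interest = €580,336.00, so EBIT − I = €403,991.80.
Degree of total leverage = total CM / (EBIT − interest) = €2,226,727.80 / €403,991.80 = 5.5118.

5.51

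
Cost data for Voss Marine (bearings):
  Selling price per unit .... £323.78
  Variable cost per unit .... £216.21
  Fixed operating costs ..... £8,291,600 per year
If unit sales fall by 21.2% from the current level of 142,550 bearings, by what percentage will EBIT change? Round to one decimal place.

-46.2%

Total contribution margin = 142,550 × £107.57 = £15,334,103.50.
EBIT = £15,334,103.50 − £8,291,600 = £7,042,503.50.
DOL = contribution ÷ EBIT = £15,334,103.50 ÷ £7,042,503.50 = 2.1774.
So EBIT moves 2.1774 × (-21.2%) = -46.2%.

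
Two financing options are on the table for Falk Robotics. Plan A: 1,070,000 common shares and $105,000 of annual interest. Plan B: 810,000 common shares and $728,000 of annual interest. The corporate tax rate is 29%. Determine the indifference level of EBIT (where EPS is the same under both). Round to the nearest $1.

$2,668,885

Set EPS_A = EPS_B: (EBIT − $105,000)(1 − 0.29) ÷ 1,070,000 = (EBIT − $728,000)(1 − 0.29) ÷ 810,000.
Cancelling (1 − t) and cross-multiplying: 810,000·(EBIT − 105,000) = 1,070,000·(EBIT − 728,000).
EBIT × (1,070,000 − 810,000) = 728,000 × 1,070,000 − 105,000 × 810,000 = 693,910,000,000, so EBIT = 693,910,000,000 ÷ 260,000 = 2,668,884.62.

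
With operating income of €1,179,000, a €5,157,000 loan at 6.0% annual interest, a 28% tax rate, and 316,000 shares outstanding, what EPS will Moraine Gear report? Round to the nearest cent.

Pre-tax income = €1,179,000 − €309,420.00 = €869,580.00.
After tax at 28%: net income = €869,580.00 × 0.72 = €626,097.60.
EPS = €626,097.60 ÷ 316,000 = €1.98.

€1.98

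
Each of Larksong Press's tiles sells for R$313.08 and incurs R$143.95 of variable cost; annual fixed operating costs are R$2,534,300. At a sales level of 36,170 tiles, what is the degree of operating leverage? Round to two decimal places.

1.71

Total contribution margin = 36,170 × R$169.13 = R$6,117,432.10.
Subtracting fixed costs: EBIT = R$6,117,432.10 − R$2,534,300 = R$3,583,132.10.
So DOL = total CM / EBIT = R$6,117,432.10 / R$3,583,132.10 = 1.7073.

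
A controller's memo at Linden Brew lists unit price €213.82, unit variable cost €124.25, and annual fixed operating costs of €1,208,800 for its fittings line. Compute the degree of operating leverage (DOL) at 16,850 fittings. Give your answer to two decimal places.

5.02

Contribution at this volume is 16,850 × €89.57 = €1,509,254.50.
Subtracting fixed costs: EBIT = €1,509,254.50 − €1,208,800 = €300,454.50.
DOL = contribution ÷ EBIT = €1,509,254.50 ÷ €300,454.50 = 5.0232.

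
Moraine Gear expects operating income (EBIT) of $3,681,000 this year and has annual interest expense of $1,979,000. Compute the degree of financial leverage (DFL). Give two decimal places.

Interest = $1,979,000.00.
Degree of financial leverage = EBIT / (EBIT − interest) = $3,681,000 / $1,702,000.00 = 2.1627.

2.16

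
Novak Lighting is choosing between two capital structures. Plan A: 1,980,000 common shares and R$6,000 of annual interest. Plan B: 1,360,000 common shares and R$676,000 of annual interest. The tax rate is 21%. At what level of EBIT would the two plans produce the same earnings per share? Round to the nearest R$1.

R$2,145,677

Set EPS_A = EPS_B: (EBIT − R$6,000)(1 − 0.21) ÷ 1,980,000 = (EBIT − R$676,000)(1 − 0.21) ÷ 1,360,000.
Cancelling (1 − t) and cross-multiplying: 1,360,000·(EBIT − 6,000) = 1,980,000·(EBIT − 676,000).
EBIT × (1,980,000 − 1,360,000) = 676,000 × 1,980,000 − 6,000 × 1,360,000 = 1,330,320,000,000, so EBIT = 1,330,320,000,000 ÷ 620,000 = 2,145,677.42.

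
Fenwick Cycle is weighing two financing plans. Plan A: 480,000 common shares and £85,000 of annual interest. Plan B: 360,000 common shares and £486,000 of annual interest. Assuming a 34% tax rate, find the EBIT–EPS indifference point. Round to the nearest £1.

Set EPS_A = EPS_B: (EBIT − £85,000)(1 − 0.34) ÷ 480,000 = (EBIT − £486,000)(1 − 0.34) ÷ 360,000.
The (1 − t) factor cancels: (EBIT − 85,000) × 360,000 = (EBIT − 486,000) × 480,000.
Solving, EBIT = (486,000·480,000 − 85,000·360,000) / (480,000 − 360,000) = 202,680,000,000 / 120,000 = 1,689,000.00.

£1,689,000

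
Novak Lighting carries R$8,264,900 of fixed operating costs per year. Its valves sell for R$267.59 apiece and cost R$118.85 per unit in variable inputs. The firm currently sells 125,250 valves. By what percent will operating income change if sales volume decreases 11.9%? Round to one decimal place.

Contribution at this volume is 125,250 × R$148.74 = R$18,629,685.00.
Operating income = contribution − fixed costs = R$18,629,685.00 − R$8,264,900 = R$10,364,785.00.
DOL = contribution ÷ EBIT = R$18,629,685.00 ÷ R$10,364,785.00 = 1.7974.
So EBIT moves 1.7974 × (-11.9%) = -21.4%.

-21.4%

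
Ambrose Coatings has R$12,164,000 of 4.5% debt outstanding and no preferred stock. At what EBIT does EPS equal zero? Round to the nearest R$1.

Annual interest = 4.5% × R$12,164,000 = R$547,380.00.
Without preferred stock the financial break-even is simply EBIT = interest = R$547,380.00.

R$547,380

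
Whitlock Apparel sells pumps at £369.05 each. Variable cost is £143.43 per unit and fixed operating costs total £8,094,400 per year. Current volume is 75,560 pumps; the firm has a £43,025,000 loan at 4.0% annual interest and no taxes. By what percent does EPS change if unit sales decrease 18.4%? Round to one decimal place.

-43.4%

At 75,560 units, contribution = 75,560 × £225.62 = £17,047,847.20.
Operating income = contribution − fixed costs = £17,047,847.20 − £8,094,400 = £8,953,447.20.
Interest = £1,721,000.00, so EBIT − I = £7,232,447.20.
DCL = total CM / (EBIT − I) = £17,047,847.20 / £7,232,447.20 = 2.3571.
%ΔEPS = DCL × %ΔSales = 2.3571 × -18.4% = -43.4%.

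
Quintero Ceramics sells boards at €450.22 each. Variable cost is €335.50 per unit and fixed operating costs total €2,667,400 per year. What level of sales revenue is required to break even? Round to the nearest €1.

Contribution margin per unit = €450.22 − €335.50 = €114.72, a CM ratio of €114.72 ÷ €450.22 = 0.2548.
Break-even revenue = fixed costs × price ÷ CM = €2,667,400 × €450.22 ÷ €114.72 = €10,468,243.

€10,468,243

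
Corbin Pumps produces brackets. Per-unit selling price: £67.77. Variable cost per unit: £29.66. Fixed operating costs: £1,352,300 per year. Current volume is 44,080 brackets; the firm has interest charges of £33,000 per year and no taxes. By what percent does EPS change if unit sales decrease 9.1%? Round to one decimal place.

At 44,080 units, contribution = 44,080 × £38.11 = £1,679,888.80.
Operating income = contribution − fixed costs = £1,679,888.80 − £1,352,300 = £327,588.80.
After interest of £33,000.00, pre-tax earnings = £294,588.80.
Degree of combined leverage = contribution ÷ (EBIT − I) = £1,679,888.80 ÷ £294,588.80 = 5.7025.
EPS therefore changes by 5.7025 × (-9.1%) = -51.9%.

-51.9%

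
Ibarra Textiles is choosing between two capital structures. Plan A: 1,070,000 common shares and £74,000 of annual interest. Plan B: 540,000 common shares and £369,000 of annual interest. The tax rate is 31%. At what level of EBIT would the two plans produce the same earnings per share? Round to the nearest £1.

At indifference, (EBIT − 74,000)(1 − t)/1,070,000 = (EBIT − 369,000)(1 − t)/540,000.
Cancelling (1 − t) and cross-multiplying: 540,000·(EBIT − 74,000) = 1,070,000·(EBIT − 369,000).
Solving, EBIT = (369,000·1,070,000 − 74,000·540,000) / (1,070,000 − 540,000) = 354,870,000,000 / 530,000 = 669,566.04.

£669,566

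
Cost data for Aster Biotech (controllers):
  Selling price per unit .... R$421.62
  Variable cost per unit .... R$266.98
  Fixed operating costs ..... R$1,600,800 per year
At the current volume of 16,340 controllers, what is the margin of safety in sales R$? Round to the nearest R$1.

R$2,524,751

Unit CM = price − variable cost = R$421.62 − R$266.98 = R$154.64. Break-even units = R$1,600,800 ÷ R$154.64 = 10,351.78; break-even revenue = 10,351.78 × R$421.62 = R$4,364,519.50.
Current sales = 16,340 × R$421.62 = R$6,889,270.80.
Margin of safety = R$6,889,270.80 − R$4,364,519.50 = R$2,524,751.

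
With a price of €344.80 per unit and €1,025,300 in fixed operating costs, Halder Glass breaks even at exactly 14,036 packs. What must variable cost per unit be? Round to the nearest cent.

€271.75

At break-even, FC = Q × (P − VC), so P − VC = €1,025,300 ÷ 14,036 = €73.0479.
Variable cost per unit = €344.80 − €73.0479 = €271.75.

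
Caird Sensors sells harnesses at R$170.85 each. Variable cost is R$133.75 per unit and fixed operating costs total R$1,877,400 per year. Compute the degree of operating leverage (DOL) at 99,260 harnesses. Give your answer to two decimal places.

2.04

Contribution at this volume is 99,260 × R$37.10 = R$3,682,546.00.
EBIT = R$3,682,546.00 − R$1,877,400 = R$1,805,146.00.
DOL = contribution ÷ EBIT = R$3,682,546.00 ÷ R$1,805,146.00 = 2.0400.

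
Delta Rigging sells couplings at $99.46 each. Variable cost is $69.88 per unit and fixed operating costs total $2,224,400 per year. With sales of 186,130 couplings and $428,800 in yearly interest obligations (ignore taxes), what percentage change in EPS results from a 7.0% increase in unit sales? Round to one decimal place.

Total contribution margin = 186,130 × $29.58 = $5,505,725.40.
Operating income = contribution − fixed costs = $5,505,725.40 − $2,224,400 = $3,281,325.40.
Interest = $428,800.00, so EBIT − I = $2,852,525.40.
DCL = total CM / (EBIT − I) = $5,505,725.40 / $2,852,525.40 = 1.9301.
%ΔEPS = DCL × %ΔSales = 1.9301 × +7.0% = +13.5%.

+13.5%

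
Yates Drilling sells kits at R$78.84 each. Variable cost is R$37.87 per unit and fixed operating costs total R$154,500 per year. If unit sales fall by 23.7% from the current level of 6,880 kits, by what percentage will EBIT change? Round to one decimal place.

At 6,880 units, contribution = 6,880 × R$40.97 = R$281,873.60.
Operating income = contribution − fixed costs = R$281,873.60 − R$154,500 = R$127,373.60.
DOL = contribution ÷ EBIT = R$281,873.60 ÷ R$127,373.60 = 2.2130.
So EBIT moves 2.2130 × (-23.7%) = -52.4%.

-52.4%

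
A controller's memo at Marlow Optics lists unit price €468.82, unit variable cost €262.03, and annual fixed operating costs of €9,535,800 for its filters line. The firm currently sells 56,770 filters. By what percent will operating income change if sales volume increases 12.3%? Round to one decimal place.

+65.5%

At 56,770 units, contribution = 56,770 × €206.79 = €11,739,468.30.
Operating income = contribution − fixed costs = €11,739,468.30 − €9,535,800 = €2,203,668.30.
So DOL = total CM / EBIT = €11,739,468.30 / €2,203,668.30 = 5.3272.
%ΔEBIT = DOL × %ΔSales = 5.3272 × +12.3% = +65.5%.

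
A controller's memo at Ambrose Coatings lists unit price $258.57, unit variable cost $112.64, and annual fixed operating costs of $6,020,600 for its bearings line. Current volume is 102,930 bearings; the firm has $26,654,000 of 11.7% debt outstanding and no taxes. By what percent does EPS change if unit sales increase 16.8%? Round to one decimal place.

Contribution at this volume is 102,930 × $145.93 = $15,020,574.90.
Operating income = contribution − fixed costs = $15,020,574.90 − $6,020,600 = $8,999,974.90.
Interest = $3,118,518.00, so EBIT − I = $5,881,456.90.
DCL = total CM / (EBIT − I) = $15,020,574.90 / $5,881,456.90 = 2.5539.
%ΔEPS = DCL × %ΔSales = 2.5539 × +16.8% = +42.9%.

+42.9%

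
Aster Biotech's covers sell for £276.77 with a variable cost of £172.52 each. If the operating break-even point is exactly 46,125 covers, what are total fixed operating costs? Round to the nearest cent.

Unit CM = price − variable cost = £276.77 − £172.52 = £104.25.
Fixed costs = break-even units × CM = 46,125 × £104.25 = £4,808,531.25.

£4,808,531.25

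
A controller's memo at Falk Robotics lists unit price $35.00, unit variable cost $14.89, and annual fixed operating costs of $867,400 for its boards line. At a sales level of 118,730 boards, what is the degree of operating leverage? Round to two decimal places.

Contribution at this volume is 118,730 × $20.11 = $2,387,660.30.
Operating income = contribution − fixed costs = $2,387,660.30 − $867,400 = $1,520,260.30.
Degree of operating leverage = $2,387,660.30 / $1,520,260.30 = 1.5706.

1.57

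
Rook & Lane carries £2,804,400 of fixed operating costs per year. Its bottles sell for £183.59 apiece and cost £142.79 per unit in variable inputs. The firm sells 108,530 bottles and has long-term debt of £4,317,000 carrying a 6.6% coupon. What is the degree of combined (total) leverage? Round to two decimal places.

3.31

Total contribution margin = 108,530 × £40.80 = £4,428,024.00.
Subtracting fixed costs: EBIT = £4,428,024.00 − £2,804,400 = £1,623,624.00. Interest = £284,922.00.
DOL = £4,428,024.00 ÷ £1,623,624.00 = 2.7272; DFL = £1,623,624.00 ÷ £1,338,702.00 = 1.2128.
DCL = DOL × DFL = 2.7272 × 1.2128 = 3.3075.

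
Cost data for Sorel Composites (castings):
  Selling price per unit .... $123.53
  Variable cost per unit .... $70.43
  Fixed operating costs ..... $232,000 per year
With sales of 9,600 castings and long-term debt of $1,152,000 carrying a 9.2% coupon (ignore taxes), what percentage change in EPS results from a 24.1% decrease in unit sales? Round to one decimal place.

-71.5%

Contribution at this volume is 9,600 × $53.10 = $509,760.00.
Operating income = contribution − fixed costs = $509,760.00 − $232,000 = $277,760.00.
After interest of $105,984.00, pre-tax earnings = $171,776.00.
Degree of combined leverage = contribution ÷ (EBIT − I) = $509,760.00 ÷ $171,776.00 = 2.9676.
EPS therefore changes by 2.9676 × (-24.1%) = -71.5%.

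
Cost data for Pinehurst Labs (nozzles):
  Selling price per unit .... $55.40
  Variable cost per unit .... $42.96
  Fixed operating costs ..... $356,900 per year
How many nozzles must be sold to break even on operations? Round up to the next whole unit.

Contribution margin per unit = $55.40 − $42.96 = $12.44.
Units to break even: $356,900 ÷ $12.44 = 28,689.71, rounded up to 28,690.

28,690 nozzles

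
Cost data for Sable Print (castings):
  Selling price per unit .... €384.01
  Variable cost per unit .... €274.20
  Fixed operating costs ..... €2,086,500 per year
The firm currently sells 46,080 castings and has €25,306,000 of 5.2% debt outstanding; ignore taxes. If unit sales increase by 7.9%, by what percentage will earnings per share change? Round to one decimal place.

+24.1%

At 46,080 units, contribution = 46,080 × €109.81 = €5,060,044.80.
Subtracting fixed costs: EBIT = €5,060,044.80 − €2,086,500 = €2,973,544.80.
After interest of €1,315,912.00, pre-tax earnings = €1,657,632.80.
DCL = total CM / (EBIT − I) = €5,060,044.80 / €1,657,632.80 = 3.0526.
EPS therefore changes by 3.0526 × (+7.9%) = +24.1%.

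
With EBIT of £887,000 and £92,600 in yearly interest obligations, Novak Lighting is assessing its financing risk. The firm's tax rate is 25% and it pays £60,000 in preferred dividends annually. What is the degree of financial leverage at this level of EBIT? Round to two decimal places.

1.24

Annual interest charges come to £92,600.00.
Pre-tax preferred-dividend burden = £60,000 ÷ (1 − 0.25) = £80,000.00.
DFL = EBIT ÷ [EBIT − I − D_p/(1−t)] = £887,000 ÷ [£887,000 − £92,600.00 − £80,000.00] = £887,000 ÷ £714,400.00 = 1.2416.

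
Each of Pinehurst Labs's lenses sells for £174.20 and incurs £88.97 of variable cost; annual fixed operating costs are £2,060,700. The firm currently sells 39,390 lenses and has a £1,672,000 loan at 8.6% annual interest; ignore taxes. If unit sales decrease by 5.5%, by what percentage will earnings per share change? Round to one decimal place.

At 39,390 units, contribution = 39,390 × £85.23 = £3,357,209.70.
Subtracting fixed costs: EBIT = £3,357,209.70 − £2,060,700 = £1,296,509.70.
Interest = £143,792.00, so EBIT − I = £1,152,717.70.
DCL = total CM / (EBIT − I) = £3,357,209.70 / £1,152,717.70 = 2.9124.
EPS therefore changes by 2.9124 × (-5.5%) = -16.0%.

-16.0%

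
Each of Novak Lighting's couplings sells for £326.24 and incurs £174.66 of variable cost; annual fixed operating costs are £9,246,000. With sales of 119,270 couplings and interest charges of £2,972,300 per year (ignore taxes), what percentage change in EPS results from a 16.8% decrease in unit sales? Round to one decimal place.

-51.8%

At 119,270 units, contribution = 119,270 × £151.58 = £18,078,946.60.
Operating income = contribution − fixed costs = £18,078,946.60 − £9,246,000 = £8,832,946.60.
After interest of £2,972,300.00, pre-tax earnings = £5,860,646.60.
DCL = total CM / (EBIT − I) = £18,078,946.60 / £5,860,646.60 = 3.0848.
EPS therefore changes by 3.0848 × (-16.8%) = -51.8%.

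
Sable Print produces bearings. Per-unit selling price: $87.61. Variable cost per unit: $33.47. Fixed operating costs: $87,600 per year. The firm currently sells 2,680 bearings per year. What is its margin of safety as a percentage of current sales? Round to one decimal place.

Each unit contributes $87.61 − $33.47 = $54.14. Break-even units = $87,600 ÷ $54.14 = 1,618.03; break-even revenue = 1,618.03 × $87.61 = $141,755.37.
Actual sales revenue = 2,680 × $87.61 = $234,794.80.
Margin of safety = ($234,794.80 − $141,755.37) ÷ $234,794.80 = 39.6%.

39.6%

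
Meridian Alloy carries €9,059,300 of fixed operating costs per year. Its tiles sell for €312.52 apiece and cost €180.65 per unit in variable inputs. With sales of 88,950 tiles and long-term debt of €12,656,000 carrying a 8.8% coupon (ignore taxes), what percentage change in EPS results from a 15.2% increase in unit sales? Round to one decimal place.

At 88,950 units, contribution = 88,950 × €131.87 = €11,729,836.50.
Operating income = contribution − fixed costs = €11,729,836.50 − €9,059,300 = €2,670,536.50.
Interest = €1,113,728.00, so EBIT − I = €1,556,808.50.
DCL = total CM / (EBIT − I) = €11,729,836.50 / €1,556,808.50 = 7.5345.
EPS therefore changes by 7.5345 × (+15.2%) = +114.5%.

+114.5%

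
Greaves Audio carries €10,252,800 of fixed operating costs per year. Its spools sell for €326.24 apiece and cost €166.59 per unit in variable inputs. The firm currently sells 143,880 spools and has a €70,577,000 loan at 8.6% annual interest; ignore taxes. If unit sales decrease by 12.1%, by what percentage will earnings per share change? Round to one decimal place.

Contribution at this volume is 143,880 × €159.65 = €22,970,442.00.
EBIT = €22,970,442.00 − €10,252,800 = €12,717,642.00.
Interest = €6,069,622.00, so EBIT − I = €6,648,020.00.
Degree of combined leverage = contribution ÷ (EBIT − I) = €22,970,442.00 ÷ €6,648,020.00 = 3.4552.
%ΔEPS = DCL × %ΔSales = 3.4552 × -12.1% = -41.8%.

-41.8%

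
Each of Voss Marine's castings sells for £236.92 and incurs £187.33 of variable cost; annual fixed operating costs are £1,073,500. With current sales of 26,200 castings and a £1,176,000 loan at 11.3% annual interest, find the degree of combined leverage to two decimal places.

13.99

Contribution at this volume is 26,200 × £49.59 = £1,299,258.00.
Subtracting fixed costs: EBIT = £1,299,258.00 − £1,073,500 = £225,758.00. Interest = £132,888.00, so EBIT − I = £92,870.00.
Degree of total leverage = total CM / (EBIT − interest) = £1,299,258.00 / £92,870.00 = 13.9901.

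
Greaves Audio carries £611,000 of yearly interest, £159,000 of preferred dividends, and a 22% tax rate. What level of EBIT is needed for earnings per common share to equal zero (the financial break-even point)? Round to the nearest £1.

£814,846

Preferred dividends are paid after tax, so their pre-tax equivalent is £159,000 ÷ (1 − 0.22) = £203,846.15.
Financial break-even EBIT = interest + D_p ÷ (1 − t) = £611,000 + £203,846.15 = £814,846.15.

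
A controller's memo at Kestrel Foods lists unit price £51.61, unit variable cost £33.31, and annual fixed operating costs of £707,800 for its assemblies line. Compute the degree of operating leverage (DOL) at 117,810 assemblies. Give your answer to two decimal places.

At 117,810 units, contribution = 117,810 × £18.30 = £2,155,923.00.
Operating income = contribution − fixed costs = £2,155,923.00 − £707,800 = £1,448,123.00.
DOL = contribution ÷ EBIT = £2,155,923.00 ÷ £1,448,123.00 = 1.4888.

1.49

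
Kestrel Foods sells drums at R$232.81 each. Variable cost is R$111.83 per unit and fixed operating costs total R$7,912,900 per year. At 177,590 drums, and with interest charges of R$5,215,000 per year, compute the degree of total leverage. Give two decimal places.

At 177,590 units, contribution = 177,590 × R$120.98 = R$21,484,838.20.
Operating income = contribution − fixed costs = R$21,484,838.20 − R$7,912,900 = R$13,571,938.20. Interest = R$5,215,000.00, so EBIT − I = R$8,356,938.20.
DCL = contribution ÷ (EBIT − I) = R$21,484,838.20 ÷ R$8,356,938.20 = 2.5709.

2.57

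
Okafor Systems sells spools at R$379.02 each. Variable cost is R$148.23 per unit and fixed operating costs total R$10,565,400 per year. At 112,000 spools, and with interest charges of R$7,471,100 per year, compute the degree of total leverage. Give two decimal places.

At 112,000 units, contribution = 112,000 × R$230.79 = R$25,848,480.00.
Subtracting fixed costs: EBIT = R$25,848,480.00 − R$10,565,400 = R$15,283,080.00. Interest = R$7,471,100.00, so EBIT − I = R$7,811,980.00.
DCL = contribution ÷ (EBIT − I) = R$25,848,480.00 ÷ R$7,811,980.00 = 3.3088.

3.31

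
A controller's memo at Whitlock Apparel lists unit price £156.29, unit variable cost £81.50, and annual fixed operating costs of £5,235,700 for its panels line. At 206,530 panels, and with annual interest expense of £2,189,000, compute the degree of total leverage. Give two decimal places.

Total contribution margin = 206,530 × £74.79 = £15,446,378.70.
EBIT = £15,446,378.70 − £5,235,700 = £10,210,678.70. Interest = £2,189,000.00, so EBIT − I = £8,021,678.70.
Degree of total leverage = total CM / (EBIT − interest) = £15,446,378.70 / £8,021,678.70 = 1.9256.

1.93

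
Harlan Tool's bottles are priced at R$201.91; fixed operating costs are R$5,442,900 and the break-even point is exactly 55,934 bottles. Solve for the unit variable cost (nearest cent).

R$104.60

At break-even, FC = Q × (P − VC), so P − VC = R$5,442,900 ÷ 55,934 = R$97.3093.
Hence VC = price − CM = R$201.91 − R$97.3093 = R$104.60.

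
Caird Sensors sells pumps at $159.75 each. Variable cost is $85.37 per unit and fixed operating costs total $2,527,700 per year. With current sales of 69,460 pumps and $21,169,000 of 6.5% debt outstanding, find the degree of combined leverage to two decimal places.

Total contribution margin = 69,460 × $74.38 = $5,166,434.80.
EBIT = $5,166,434.80 − $2,527,700 = $2,638,734.80. Interest = $1,375,985.00, so EBIT − I = $1,262,749.80.
Degree of total leverage = total CM / (EBIT − interest) = $5,166,434.80 / $1,262,749.80 = 4.0914.

4.09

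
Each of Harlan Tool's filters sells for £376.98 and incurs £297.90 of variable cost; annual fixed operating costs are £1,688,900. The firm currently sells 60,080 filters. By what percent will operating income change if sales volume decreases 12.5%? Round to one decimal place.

-19.4%

At 60,080 units, contribution = 60,080 × £79.08 = £4,751,126.40.
EBIT = £4,751,126.40 − £1,688,900 = £3,062,226.40.
Degree of operating leverage = £4,751,126.40 / £3,062,226.40 = 1.5515.
So EBIT moves 1.5515 × (-12.5%) = -19.4%.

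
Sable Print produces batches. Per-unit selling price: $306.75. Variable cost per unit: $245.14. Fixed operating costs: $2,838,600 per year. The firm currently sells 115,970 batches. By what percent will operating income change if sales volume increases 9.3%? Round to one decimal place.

At 115,970 units, contribution = 115,970 × $61.61 = $7,144,911.70.
Operating income = contribution − fixed costs = $7,144,911.70 − $2,838,600 = $4,306,311.70.
So DOL = total CM / EBIT = $7,144,911.70 / $4,306,311.70 = 1.6592.
So EBIT moves 1.6592 × (+9.3%) = +15.4%.

+15.4%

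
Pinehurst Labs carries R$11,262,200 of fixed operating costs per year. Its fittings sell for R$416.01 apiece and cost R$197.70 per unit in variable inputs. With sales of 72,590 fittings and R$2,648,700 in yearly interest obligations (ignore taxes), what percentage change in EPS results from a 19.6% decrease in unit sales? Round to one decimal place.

-160.4%

Contribution at this volume is 72,590 × R$218.31 = R$15,847,122.90.
Operating income = contribution − fixed costs = R$15,847,122.90 − R$11,262,200 = R$4,584,922.90.
After interest of R$2,648,700.00, pre-tax earnings = R$1,936,222.90.
Degree of combined leverage = contribution ÷ (EBIT − I) = R$15,847,122.90 ÷ R$1,936,222.90 = 8.1846.
%ΔEPS = DCL × %ΔSales = 8.1846 × -19.6% = -160.4%.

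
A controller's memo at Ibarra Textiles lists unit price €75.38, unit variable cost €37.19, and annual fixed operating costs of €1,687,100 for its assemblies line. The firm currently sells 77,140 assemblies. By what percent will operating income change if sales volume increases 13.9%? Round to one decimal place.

At 77,140 units, contribution = 77,140 × €38.19 = €2,945,976.60.
Operating income = contribution − fixed costs = €2,945,976.60 − €1,687,100 = €1,258,876.60.
DOL = contribution ÷ EBIT = €2,945,976.60 ÷ €1,258,876.60 = 2.3402.
So EBIT moves 2.3402 × (+13.9%) = +32.5%.

+32.5%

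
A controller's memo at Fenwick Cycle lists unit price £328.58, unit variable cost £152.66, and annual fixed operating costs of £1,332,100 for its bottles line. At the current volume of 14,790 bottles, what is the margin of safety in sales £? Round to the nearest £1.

Unit CM = price − variable cost = £328.58 − £152.66 = £175.92. Break-even units = £1,332,100 ÷ £175.92 = 7,572.19; break-even revenue = 7,572.19 × £328.58 = £2,488,070.82.
Actual sales revenue = 14,790 × £328.58 = £4,859,698.20.
Margin of safety = £4,859,698.20 − £2,488,070.82 = £2,371,627.

£2,371,627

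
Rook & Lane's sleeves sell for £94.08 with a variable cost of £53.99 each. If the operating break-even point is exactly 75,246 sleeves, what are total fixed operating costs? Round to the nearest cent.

Unit CM = price − variable cost = £94.08 − £53.99 = £40.09.
Since BE = FC / CM, FC = 75,246 × £40.09 = £3,016,612.14.

£3,016,612.14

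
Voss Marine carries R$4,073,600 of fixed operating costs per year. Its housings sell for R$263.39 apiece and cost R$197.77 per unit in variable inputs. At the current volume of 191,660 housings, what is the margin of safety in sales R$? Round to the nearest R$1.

R$34,130,436

Each unit contributes R$263.39 − R$197.77 = R$65.62. Break-even units = R$4,073,600 ÷ R$65.62 = 62,078.63; break-even revenue = 62,078.63 × R$263.39 = R$16,350,891.56.
Actual sales revenue = 191,660 × R$263.39 = R$50,481,327.40.
Margin of safety = R$50,481,327.40 − R$16,350,891.56 = R$34,130,436.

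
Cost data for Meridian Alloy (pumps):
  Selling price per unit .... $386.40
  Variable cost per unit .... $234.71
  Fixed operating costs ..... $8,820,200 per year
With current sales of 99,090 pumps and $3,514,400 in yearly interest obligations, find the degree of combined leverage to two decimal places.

5.57

Total contribution margin = 99,090 × $151.69 = $15,030,962.10.
Operating income = contribution − fixed costs = $15,030,962.10 − $8,820,200 = $6,210,762.10. Interest = $3,514,400.00, so EBIT − I = $2,696,362.10.
Degree of total leverage = total CM / (EBIT − interest) = $15,030,962.10 / $2,696,362.10 = 5.5745.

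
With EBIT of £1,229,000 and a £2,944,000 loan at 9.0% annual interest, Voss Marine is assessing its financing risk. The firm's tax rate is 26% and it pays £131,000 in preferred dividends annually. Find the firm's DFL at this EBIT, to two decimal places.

1.56

Annual interest charges come to £264,960.00.
Preferred dividends grossed up pre-tax: £131,000 / (1 − 0.26) = £177,027.03.
DFL = EBIT ÷ [EBIT − I − D_p/(1−t)] = £1,229,000 ÷ [£1,229,000 − £264,960.00 − £177,027.03] = £1,229,000 ÷ £787,012.97 = 1.5616.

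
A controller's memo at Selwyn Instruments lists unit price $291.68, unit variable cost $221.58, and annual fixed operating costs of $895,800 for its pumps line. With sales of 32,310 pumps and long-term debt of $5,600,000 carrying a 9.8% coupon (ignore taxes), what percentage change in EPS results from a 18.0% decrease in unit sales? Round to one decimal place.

At 32,310 units, contribution = 32,310 × $70.10 = $2,264,931.00.
Subtracting fixed costs: EBIT = $2,264,931.00 − $895,800 = $1,369,131.00.
Interest = $548,800.00, so EBIT − I = $820,331.00.
Degree of combined leverage = contribution ÷ (EBIT − I) = $2,264,931.00 ÷ $820,331.00 = 2.7610.
EPS therefore changes by 2.7610 × (-18.0%) = -49.7%.

-49.7%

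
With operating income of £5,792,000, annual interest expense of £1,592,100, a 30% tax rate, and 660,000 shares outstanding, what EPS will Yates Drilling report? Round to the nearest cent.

Interest = £1,592,100.00, so EBT = £5,792,000 − £1,592,100.00 = £4,199,900.00.
Net income = £4,199,900.00 × (1 − 0.30) = £2,939,930.00.
Per share: £2,939,930.00 / 660,000 shares = £4.45.

£4.45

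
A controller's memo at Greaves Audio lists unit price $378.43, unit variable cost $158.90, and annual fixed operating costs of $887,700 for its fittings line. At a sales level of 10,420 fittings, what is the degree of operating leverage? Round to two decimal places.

1.63

Total contribution margin = 10,420 × $219.53 = $2,287,502.60.
EBIT = $2,287,502.60 − $887,700 = $1,399,802.60.
Degree of operating leverage = $2,287,502.60 / $1,399,802.60 = 1.6342.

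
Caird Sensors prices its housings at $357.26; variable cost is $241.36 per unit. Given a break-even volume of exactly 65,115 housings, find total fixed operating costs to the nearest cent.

$7,546,828.50

Contribution margin per unit = $357.26 − $241.36 = $115.90.
Fixed costs = break-even units × CM = 65,115 × $115.90 = $7,546,828.50.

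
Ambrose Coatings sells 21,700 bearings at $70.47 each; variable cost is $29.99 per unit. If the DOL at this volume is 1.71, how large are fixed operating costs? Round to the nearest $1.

Total contribution margin = 21,700 × $40.48 = $878,416.00.
DOL = contribution / EBIT, so EBIT = $878,416.00 / 1.71 = $513,693.57.
And FC = contribution − EBIT = $878,416.00 − $513,693.57 = $364,722.

$364,722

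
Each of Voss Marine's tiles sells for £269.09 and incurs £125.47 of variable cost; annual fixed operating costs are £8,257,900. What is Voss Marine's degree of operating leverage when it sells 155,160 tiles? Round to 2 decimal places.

At 155,160 units, contribution = 155,160 × £143.62 = £22,284,079.20.
Operating income = contribution − fixed costs = £22,284,079.20 − £8,257,900 = £14,026,179.20.
Degree of operating leverage = £22,284,079.20 / £14,026,179.20 = 1.5887.

1.59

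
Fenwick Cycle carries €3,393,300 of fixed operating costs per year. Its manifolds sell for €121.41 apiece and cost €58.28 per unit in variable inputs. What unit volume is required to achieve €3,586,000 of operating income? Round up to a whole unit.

110,555 manifolds

Unit CM = price − variable cost = €121.41 − €58.28 = €63.13.
Need Q such that Q × €63.13 − €3,393,300 = €3,586,000, i.e. Q = €6,979,300 / €63.13 = 110,554.41 → 110,555.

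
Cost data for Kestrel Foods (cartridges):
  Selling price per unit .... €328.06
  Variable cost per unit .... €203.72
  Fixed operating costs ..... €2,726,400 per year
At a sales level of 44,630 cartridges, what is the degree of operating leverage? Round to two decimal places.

1.97

At 44,630 units, contribution = 44,630 × €124.34 = €5,549,294.20.
Subtracting fixed costs: EBIT = €5,549,294.20 − €2,726,400 = €2,822,894.20.
So DOL = total CM / EBIT = €5,549,294.20 / €2,822,894.20 = 1.9658.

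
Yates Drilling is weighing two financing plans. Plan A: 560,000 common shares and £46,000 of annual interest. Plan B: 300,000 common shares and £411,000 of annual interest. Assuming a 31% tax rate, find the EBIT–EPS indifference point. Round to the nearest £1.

Set EPS_A = EPS_B: (EBIT − £46,000)(1 − 0.31) ÷ 560,000 = (EBIT − £411,000)(1 − 0.31) ÷ 300,000.
The (1 − t) factor cancels: (EBIT − 46,000) × 300,000 = (EBIT − 411,000) × 560,000.
Solving, EBIT = (411,000·560,000 − 46,000·300,000) / (560,000 − 300,000) = 216,360,000,000 / 260,000 = 832,153.85.

£832,154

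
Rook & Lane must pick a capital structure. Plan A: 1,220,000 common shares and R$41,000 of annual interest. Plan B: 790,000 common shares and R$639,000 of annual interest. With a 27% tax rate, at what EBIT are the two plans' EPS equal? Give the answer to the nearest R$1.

R$1,737,651

At indifference, (EBIT − 41,000)(1 − t)/1,220,000 = (EBIT − 639,000)(1 − t)/790,000.
Cancelling (1 − t) and cross-multiplying: 790,000·(EBIT − 41,000) = 1,220,000·(EBIT − 639,000).
EBIT × (1,220,000 − 790,000) = 639,000 × 1,220,000 − 41,000 × 790,000 = 747,190,000,000, so EBIT = 747,190,000,000 ÷ 430,000 = 1,737,651.16.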